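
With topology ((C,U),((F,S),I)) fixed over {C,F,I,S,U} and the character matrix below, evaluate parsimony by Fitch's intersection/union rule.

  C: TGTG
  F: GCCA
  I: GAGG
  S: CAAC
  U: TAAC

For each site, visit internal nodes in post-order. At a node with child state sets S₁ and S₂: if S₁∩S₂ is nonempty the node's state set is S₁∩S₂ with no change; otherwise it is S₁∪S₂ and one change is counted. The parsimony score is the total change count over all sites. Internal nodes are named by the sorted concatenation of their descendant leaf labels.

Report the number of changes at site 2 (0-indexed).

3

CU@0: {T} ∩ {T} = {T} (intersection, +0)
FS@0: {G} ∪ {C} = {C,G} (union, +1)
FIS@0: {C,G} ∩ {G} = {G} (intersection, +0)
CFISU@0: {T} ∪ {G} = {G,T} (union, +1)
CU@1: {G} ∪ {A} = {A,G} (union, +1)
FS@1: {C} ∪ {A} = {A,C} (union, +1)
FIS@1: {A,C} ∩ {A} = {A} (intersection, +0)
CFISU@1: {A,G} ∩ {A} = {A} (intersection, +0)
CU@2: {T} ∪ {A} = {A,T} (union, +1)
FS@2: {C} ∪ {A} = {A,C} (union, +1)
FIS@2: {A,C} ∪ {G} = {A,C,G} (union, +1)
CFISU@2: {A,T} ∩ {A,C,G} = {A} (intersection, +0)
CU@3: {G} ∪ {C} = {C,G} (union, +1)
FS@3: {A} ∪ {C} = {A,C} (union, +1)
FIS@3: {A,C} ∪ {G} = {A,C,G} (union, +1)
CFISU@3: {C,G} ∩ {A,C,G} = {C,G} (intersection, +0)
per-site changes: [2, 2, 3, 3]; total = 10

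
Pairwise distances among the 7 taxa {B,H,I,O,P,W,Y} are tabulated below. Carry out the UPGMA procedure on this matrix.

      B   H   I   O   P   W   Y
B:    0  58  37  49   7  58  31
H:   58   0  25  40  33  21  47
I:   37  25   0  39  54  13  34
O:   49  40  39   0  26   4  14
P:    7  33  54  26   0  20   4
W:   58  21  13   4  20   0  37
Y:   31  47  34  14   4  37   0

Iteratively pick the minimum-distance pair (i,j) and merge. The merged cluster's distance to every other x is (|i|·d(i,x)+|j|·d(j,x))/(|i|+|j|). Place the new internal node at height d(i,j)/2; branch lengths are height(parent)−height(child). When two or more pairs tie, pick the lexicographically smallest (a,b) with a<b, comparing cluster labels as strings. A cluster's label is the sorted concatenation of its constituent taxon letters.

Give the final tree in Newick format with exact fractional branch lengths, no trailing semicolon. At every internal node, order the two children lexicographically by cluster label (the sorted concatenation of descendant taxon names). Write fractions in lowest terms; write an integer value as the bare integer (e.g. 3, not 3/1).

step 1: merge (O,W) at d=4; branch lengths O→2, W→2; new cluster OW
  updated: d(B,OW)=107/2, d(H,OW)=61/2, d(I,OW)=26, d(OW,P)=23, d(OW,Y)=51/2
step 2: merge (P,Y) at d=4; branch lengths P→2, Y→2; new cluster PY
  updated: d(B,PY)=19, d(H,PY)=40, d(I,PY)=44, d(OW,PY)=97/4
step 3: merge (B,PY) at d=19; branch lengths B→19/2, PY→15/2; new cluster BPY
  updated: d(BPY,H)=46, d(BPY,I)=125/3, d(BPY,OW)=34
step 4: merge (H,I) at d=25; branch lengths H→25/2, I→25/2; new cluster HI
  updated: d(BPY,HI)=263/6, d(HI,OW)=113/4
step 5: merge (HI,OW) at d=113/4; branch lengths HI→13/8, OW→97/8; new cluster HIOW
  updated: d(BPY,HIOW)=467/12
step 6: merge (BPY,HIOW) at d=467/12; branch lengths BPY→239/24, HIOW→16/3; new cluster BHIOPWY
final tree: ((B:19/2,(P:2,Y:2):15/2):239/24,((H:25/2,I:25/2):13/8,(O:2,W:2):97/8):16/3)
total length: 1897/24

((B:19/2,(P:2,Y:2):15/2):239/24,((H:25/2,I:25/2):13/8,(O:2,W:2):97/8):16/3)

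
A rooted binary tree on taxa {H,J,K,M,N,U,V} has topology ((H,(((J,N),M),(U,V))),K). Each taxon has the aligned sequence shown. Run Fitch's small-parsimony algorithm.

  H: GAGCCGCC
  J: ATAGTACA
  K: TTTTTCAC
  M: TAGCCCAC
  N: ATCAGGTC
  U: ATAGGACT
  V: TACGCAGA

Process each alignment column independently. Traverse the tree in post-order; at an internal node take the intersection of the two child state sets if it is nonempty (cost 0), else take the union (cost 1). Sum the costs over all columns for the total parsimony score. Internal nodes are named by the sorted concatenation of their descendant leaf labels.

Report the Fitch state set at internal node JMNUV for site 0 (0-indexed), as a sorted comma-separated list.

A,T

site 0, node JN: J={A} ∩ N={A} → {A} (+0)
site 0, node JMN: JN={A} ∪ M={T} → {A,T} (+1)
site 0, node UV: U={A} ∪ V={T} → {A,T} (+1)
site 0, node JMNUV: JMN={A,T} ∩ UV={A,T} → {A,T} (+0)
site 0, node HJMNUV: H={G} ∪ JMNUV={A,T} → {A,G,T} (+1)
site 0, node HJKMNUV: HJMNUV={A,G,T} ∩ K={T} → {T} (+0)
site 1, node JN: J={T} ∩ N={T} → {T} (+0)
site 1, node JMN: JN={T} ∪ M={A} → {A,T} (+1)
site 1, node UV: U={T} ∪ V={A} → {A,T} (+1)
site 1, node JMNUV: JMN={A,T} ∩ UV={A,T} → {A,T} (+0)
site 1, node HJMNUV: H={A} ∩ JMNUV={A,T} → {A} (+0)
site 1, node HJKMNUV: HJMNUV={A} ∪ K={T} → {A,T} (+1)
site 2, node JN: J={A} ∪ N={C} → {A,C} (+1)
site 2, node JMN: JN={A,C} ∪ M={G} → {A,C,G} (+1)
site 2, node UV: U={A} ∪ V={C} → {A,C} (+1)
site 2, node JMNUV: JMN={A,C,G} ∩ UV={A,C} → {A,C} (+0)
site 2, node HJMNUV: H={G} ∪ JMNUV={A,C} → {A,C,G} (+1)
site 2, node HJKMNUV: HJMNUV={A,C,G} ∪ K={T} → {A,C,G,T} (+1)
site 3, node JN: J={G} ∪ N={A} → {A,G} (+1)
site 3, node JMN: JN={A,G} ∪ M={C} → {A,C,G} (+1)
site 3, node UV: U={G} ∩ V={G} → {G} (+0)
site 3, node JMNUV: JMN={A,C,G} ∩ UV={G} → {G} (+0)
site 3, node HJMNUV: H={C} ∪ JMNUV={G} → {C,G} (+1)
site 3, node HJKMNUV: HJMNUV={C,G} ∪ K={T} → {C,G,T} (+1)
site 4, node JN: J={T} ∪ N={G} → {G,T} (+1)
site 4, node JMN: JN={G,T} ∪ M={C} → {C,G,T} (+1)
site 4, node UV: U={G} ∪ V={C} → {C,G} (+1)
site 4, node JMNUV: JMN={C,G,T} ∩ UV={C,G} → {C,G} (+0)
site 4, node HJMNUV: H={C} ∩ JMNUV={C,G} → {C} (+0)
site 4, node HJKMNUV: HJMNUV={C} ∪ K={T} → {C,T} (+1)
site 5, node JN: J={A} ∪ N={G} → {A,G} (+1)
site 5, node JMN: JN={A,G} ∪ M={C} → {A,C,G} (+1)
site 5, node UV: U={A} ∩ V={A} → {A} (+0)
site 5, node JMNUV: JMN={A,C,G} ∩ UV={A} → {A} (+0)
site 5, node HJMNUV: H={G} ∪ JMNUV={A} → {A,G} (+1)
site 5, node HJKMNUV: HJMNUV={A,G} ∪ K={C} → {A,C,G} (+1)
site 6, node JN: J={C} ∪ N={T} → {C,T} (+1)
site 6, node JMN: JN={C,T} ∪ M={A} → {A,C,T} (+1)
site 6, node UV: U={C} ∪ V={G} → {C,G} (+1)
site 6, node JMNUV: JMN={A,C,T} ∩ UV={C,G} → {C} (+0)
site 6, node HJMNUV: H={C} ∩ JMNUV={C} → {C} (+0)
site 6, node HJKMNUV: HJMNUV={C} ∪ K={A} → {A,C} (+1)
site 7, node JN: J={A} ∪ N={C} → {A,C} (+1)
site 7, node JMN: JN={A,C} ∩ M={C} → {C} (+0)
site 7, node UV: U={T} ∪ V={A} → {A,T} (+1)
site 7, node JMNUV: JMN={C} ∪ UV={A,T} → {A,C,T} (+1)
site 7, node HJMNUV: H={C} ∩ JMNUV={A,C,T} → {C} (+0)
site 7, node HJKMNUV: HJMNUV={C} ∩ K={C} → {C} (+0)
per-site changes: [3, 3, 5, 4, 4, 4, 4, 3]; total = 30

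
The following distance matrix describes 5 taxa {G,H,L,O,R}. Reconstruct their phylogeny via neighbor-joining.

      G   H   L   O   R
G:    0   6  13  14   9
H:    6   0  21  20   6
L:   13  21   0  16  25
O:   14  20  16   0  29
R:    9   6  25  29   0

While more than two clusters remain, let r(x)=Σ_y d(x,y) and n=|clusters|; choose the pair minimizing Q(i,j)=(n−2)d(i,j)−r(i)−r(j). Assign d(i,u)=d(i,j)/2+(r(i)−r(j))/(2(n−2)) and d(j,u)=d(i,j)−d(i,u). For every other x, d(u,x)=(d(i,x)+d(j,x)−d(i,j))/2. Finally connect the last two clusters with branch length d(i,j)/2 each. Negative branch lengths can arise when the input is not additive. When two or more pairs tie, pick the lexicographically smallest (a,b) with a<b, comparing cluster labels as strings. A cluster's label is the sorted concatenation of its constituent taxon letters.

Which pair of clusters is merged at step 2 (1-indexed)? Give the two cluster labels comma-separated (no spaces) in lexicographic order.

1. join L+O (d=16, Q=-106) ⇒ LO; edges |L|=22/3, |O|=26/3
  updated: d(G,LO)=11/2, d(H,LO)=25/2, d(LO,R)=19
2. join G+LO (d=11/2, Q=-93/2) ⇒ GLO; edges |G|=-11/8, |LO|=55/8
  updated: d(GLO,H)=13/2, d(GLO,R)=45/4
3. join GLO+H (d=13/2, Q=-95/4) ⇒ GHLO; edges |GLO|=47/8, |H|=5/8
  updated: d(GHLO,R)=43/8
4. join GHLO+R (d=43/8) ⇒ GHLOR; edges |GHLO|=43/16, |R|=43/16
final tree: (((G:-11/8,(L:22/3,O:26/3):55/8):47/8,H:5/8):43/16,R:43/16)
total length: 267/8

G,LO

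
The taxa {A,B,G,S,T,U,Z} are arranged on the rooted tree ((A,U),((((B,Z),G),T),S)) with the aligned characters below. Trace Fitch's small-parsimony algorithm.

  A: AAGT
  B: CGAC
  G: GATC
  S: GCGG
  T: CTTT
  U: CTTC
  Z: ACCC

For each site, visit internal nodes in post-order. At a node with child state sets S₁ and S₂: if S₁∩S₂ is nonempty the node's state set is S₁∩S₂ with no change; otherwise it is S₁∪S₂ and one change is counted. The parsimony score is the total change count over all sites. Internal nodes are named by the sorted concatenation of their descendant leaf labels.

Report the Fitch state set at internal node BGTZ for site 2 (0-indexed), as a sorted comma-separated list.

AU@0: {A} ∪ {C} = {A,C} (union, +1)
BZ@0: {C} ∪ {A} = {A,C} (union, +1)
BGZ@0: {A,C} ∪ {G} = {A,C,G} (union, +1)
BGTZ@0: {A,C,G} ∩ {C} = {C} (intersection, +0)
BGSTZ@0: {C} ∪ {G} = {C,G} (union, +1)
ABGSTUZ@0: {A,C} ∩ {C,G} = {C} (intersection, +0)
AU@1: {A} ∪ {T} = {A,T} (union, +1)
BZ@1: {G} ∪ {C} = {C,G} (union, +1)
BGZ@1: {C,G} ∪ {A} = {A,C,G} (union, +1)
BGTZ@1: {A,C,G} ∪ {T} = {A,C,G,T} (union, +1)
BGSTZ@1: {A,C,G,T} ∩ {C} = {C} (intersection, +0)
ABGSTUZ@1: {A,T} ∪ {C} = {A,C,T} (union, +1)
AU@2: {G} ∪ {T} = {G,T} (union, +1)
BZ@2: {A} ∪ {C} = {A,C} (union, +1)
BGZ@2: {A,C} ∪ {T} = {A,C,T} (union, +1)
BGTZ@2: {A,C,T} ∩ {T} = {T} (intersection, +0)
BGSTZ@2: {T} ∪ {G} = {G,T} (union, +1)
ABGSTUZ@2: {G,T} ∩ {G,T} = {G,T} (intersection, +0)
AU@3: {T} ∪ {C} = {C,T} (union, +1)
BZ@3: {C} ∩ {C} = {C} (intersection, +0)
BGZ@3: {C} ∩ {C} = {C} (intersection, +0)
BGTZ@3: {C} ∪ {T} = {C,T} (union, +1)
BGSTZ@3: {C,T} ∪ {G} = {C,G,T} (union, +1)
ABGSTUZ@3: {C,T} ∩ {C,G,T} = {C,T} (intersection, +0)
per-site changes: [4, 5, 4, 3]; total = 16

T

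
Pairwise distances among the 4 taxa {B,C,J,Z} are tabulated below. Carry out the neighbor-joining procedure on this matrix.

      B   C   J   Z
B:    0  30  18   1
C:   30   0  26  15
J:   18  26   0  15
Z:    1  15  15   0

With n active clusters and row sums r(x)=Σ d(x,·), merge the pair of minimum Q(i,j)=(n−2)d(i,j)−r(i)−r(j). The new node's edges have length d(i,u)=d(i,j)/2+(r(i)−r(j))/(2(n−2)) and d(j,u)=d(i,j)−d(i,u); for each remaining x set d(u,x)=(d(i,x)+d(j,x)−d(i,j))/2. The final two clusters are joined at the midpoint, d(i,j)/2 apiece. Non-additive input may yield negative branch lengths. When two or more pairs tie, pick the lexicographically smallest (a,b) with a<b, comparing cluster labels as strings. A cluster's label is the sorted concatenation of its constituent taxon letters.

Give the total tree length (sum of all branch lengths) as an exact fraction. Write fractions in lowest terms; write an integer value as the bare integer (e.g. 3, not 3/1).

33

step 1: merge (B,Z) at d=1, Q=-78; branch lengths B→5, Z→-4; new cluster BZ
  updated: d(BZ,C)=22, d(BZ,J)=16
step 2: merge (BZ,C) at d=22, Q=-64; branch lengths BZ→6, C→16; new cluster BCZ
  updated: d(BCZ,J)=10
step 3: merge (BCZ,J) at d=10; branch lengths BCZ→5, J→5; new cluster BCJZ
final tree: (((B:5,Z:-4):6,C:16):5,J:5)
total length: 33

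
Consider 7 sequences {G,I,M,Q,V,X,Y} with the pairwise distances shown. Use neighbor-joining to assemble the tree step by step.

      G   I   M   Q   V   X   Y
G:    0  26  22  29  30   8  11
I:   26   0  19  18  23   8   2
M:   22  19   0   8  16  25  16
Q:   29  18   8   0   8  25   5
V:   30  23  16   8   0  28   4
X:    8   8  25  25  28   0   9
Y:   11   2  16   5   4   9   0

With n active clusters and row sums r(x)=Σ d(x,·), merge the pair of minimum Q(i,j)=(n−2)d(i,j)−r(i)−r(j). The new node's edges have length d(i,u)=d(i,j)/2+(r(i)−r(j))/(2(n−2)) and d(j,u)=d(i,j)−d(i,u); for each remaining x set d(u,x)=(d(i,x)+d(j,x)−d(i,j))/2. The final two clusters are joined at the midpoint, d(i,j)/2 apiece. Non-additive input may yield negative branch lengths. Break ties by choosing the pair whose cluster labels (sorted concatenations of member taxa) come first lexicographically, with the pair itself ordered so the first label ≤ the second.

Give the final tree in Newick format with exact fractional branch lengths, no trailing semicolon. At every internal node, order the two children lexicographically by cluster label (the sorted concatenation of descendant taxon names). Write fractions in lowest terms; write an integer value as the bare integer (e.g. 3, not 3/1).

((((((G:63/10,X:17/10):127/16,I:81/16):47/24,Y:-107/24):211/32,V:173/32):83/32,M:231/32):25/64,Q:25/64)

1. join G+X (d=8, Q=-189) ⇒ GX; edges |G|=63/10, |X|=17/10
  updated: d(GX,I)=13, d(GX,M)=39/2, d(GX,Q)=23, d(GX,V)=25, d(GX,Y)=6
2. join GX+I (d=13, Q=-219/2) ⇒ GIX; edges |GX|=127/16, |I|=81/16
  updated: d(GIX,M)=51/4, d(GIX,Q)=14, d(GIX,V)=35/2, d(GIX,Y)=-5/2
3. join GIX+Y (d=-5/2, Q=-287/4) ⇒ GIXY; edges |GIX|=47/24, |Y|=-107/24
  updated: d(GIXY,M)=125/8, d(GIXY,Q)=43/4, d(GIXY,V)=12
4. join GIXY+V (d=12, Q=-403/8) ⇒ GIVXY; edges |GIXY|=211/32, |V|=173/32
  updated: d(GIVXY,M)=157/16, d(GIVXY,Q)=27/8
5. join GIVXY+M (d=157/16, Q=-339/16) ⇒ GIMVXY; edges |GIVXY|=83/32, |M|=231/32
  updated: d(GIMVXY,Q)=25/32
6. join GIMVXY+Q (d=25/32) ⇒ GIMQVXY; edges |GIMVXY|=25/64, |Q|=25/64
final tree: ((((((G:63/10,X:17/10):127/16,I:81/16):47/24,Y:-107/24):211/32,V:173/32):83/32,M:231/32):25/64,Q:25/64)
total length: 1315/32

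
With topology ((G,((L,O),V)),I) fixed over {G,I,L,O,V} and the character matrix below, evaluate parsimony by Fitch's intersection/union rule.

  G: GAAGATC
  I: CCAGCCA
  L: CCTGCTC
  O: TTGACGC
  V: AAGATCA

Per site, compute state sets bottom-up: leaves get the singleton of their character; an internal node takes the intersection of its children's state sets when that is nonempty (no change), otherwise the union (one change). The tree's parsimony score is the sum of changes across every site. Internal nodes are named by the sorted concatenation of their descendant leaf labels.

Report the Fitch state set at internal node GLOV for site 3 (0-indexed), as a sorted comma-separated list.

LO@0: {C} ∪ {T} = {C,T} (union, +1)
LOV@0: {C,T} ∪ {A} = {A,C,T} (union, +1)
GLOV@0: {G} ∪ {A,C,T} = {A,C,G,T} (union, +1)
GILOV@0: {A,C,G,T} ∩ {C} = {C} (intersection, +0)
LO@1: {C} ∪ {T} = {C,T} (union, +1)
LOV@1: {C,T} ∪ {A} = {A,C,T} (union, +1)
GLOV@1: {A} ∩ {A,C,T} = {A} (intersection, +0)
GILOV@1: {A} ∪ {C} = {A,C} (union, +1)
LO@2: {T} ∪ {G} = {G,T} (union, +1)
LOV@2: {G,T} ∩ {G} = {G} (intersection, +0)
GLOV@2: {A} ∪ {G} = {A,G} (union, +1)
GILOV@2: {A,G} ∩ {A} = {A} (intersection, +0)
LO@3: {G} ∪ {A} = {A,G} (union, +1)
LOV@3: {A,G} ∩ {A} = {A} (intersection, +0)
GLOV@3: {G} ∪ {A} = {A,G} (union, +1)
GILOV@3: {A,G} ∩ {G} = {G} (intersection, +0)
LO@4: {C} ∩ {C} = {C} (intersection, +0)
LOV@4: {C} ∪ {T} = {C,T} (union, +1)
GLOV@4: {A} ∪ {C,T} = {A,C,T} (union, +1)
GILOV@4: {A,C,T} ∩ {C} = {C} (intersection, +0)
LO@5: {T} ∪ {G} = {G,T} (union, +1)
LOV@5: {G,T} ∪ {C} = {C,G,T} (union, +1)
GLOV@5: {T} ∩ {C,G,T} = {T} (intersection, +0)
GILOV@5: {T} ∪ {C} = {C,T} (union, +1)
LO@6: {C} ∩ {C} = {C} (intersection, +0)
LOV@6: {C} ∪ {A} = {A,C} (union, +1)
GLOV@6: {C} ∩ {A,C} = {C} (intersection, +0)
GILOV@6: {C} ∪ {A} = {A,C} (union, +1)
per-site changes: [3, 3, 2, 2, 2, 3, 2]; total = 17

A,G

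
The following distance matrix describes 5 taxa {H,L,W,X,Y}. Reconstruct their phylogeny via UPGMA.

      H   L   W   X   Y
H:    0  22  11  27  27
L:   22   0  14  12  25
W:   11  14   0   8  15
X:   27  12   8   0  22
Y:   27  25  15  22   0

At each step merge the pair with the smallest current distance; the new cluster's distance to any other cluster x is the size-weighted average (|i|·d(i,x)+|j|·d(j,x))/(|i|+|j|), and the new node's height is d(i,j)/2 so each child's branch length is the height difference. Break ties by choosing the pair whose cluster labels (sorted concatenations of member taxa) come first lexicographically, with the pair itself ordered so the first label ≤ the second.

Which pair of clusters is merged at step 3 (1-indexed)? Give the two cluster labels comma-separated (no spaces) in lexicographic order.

1. join W+X (d=8) ⇒ WX; edges |W|=4, |X|=4
  updated: d(H,WX)=19, d(L,WX)=13, d(WX,Y)=37/2
2. join L+WX (d=13) ⇒ LWX; edges |L|=13/2, |WX|=5/2
  updated: d(H,LWX)=20, d(LWX,Y)=62/3
3. join H+LWX (d=20) ⇒ HLWX; edges |H|=10, |LWX|=7/2
  updated: d(HLWX,Y)=89/4
4. join HLWX+Y (d=89/4) ⇒ HLWXY; edges |HLWX|=9/8, |Y|=89/8
final tree: ((H:10,(L:13/2,(W:4,X:4):5/2):7/2):9/8,Y:89/8)
total length: 171/4

H,LWX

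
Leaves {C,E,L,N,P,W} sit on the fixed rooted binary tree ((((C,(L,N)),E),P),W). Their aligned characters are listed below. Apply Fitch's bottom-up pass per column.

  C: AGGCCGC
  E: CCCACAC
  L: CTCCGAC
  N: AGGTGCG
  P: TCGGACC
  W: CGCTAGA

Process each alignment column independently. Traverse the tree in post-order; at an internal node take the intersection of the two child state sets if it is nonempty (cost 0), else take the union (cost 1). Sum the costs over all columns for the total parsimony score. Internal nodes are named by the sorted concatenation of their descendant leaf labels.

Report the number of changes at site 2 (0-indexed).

[col 0] LN: children L:{C}, N:{A} ∪→ {A,C}; cost 1
[col 0] CLN: children C:{A}, LN:{A,C} ∩→ {A}; cost 0
[col 0] CELN: children CLN:{A}, E:{C} ∪→ {A,C}; cost 1
[col 0] CELNP: children CELN:{A,C}, P:{T} ∪→ {A,C,T}; cost 1
[col 0] CELNPW: children CELNP:{A,C,T}, W:{C} ∩→ {C}; cost 0
[col 1] LN: children L:{T}, N:{G} ∪→ {G,T}; cost 1
[col 1] CLN: children C:{G}, LN:{G,T} ∩→ {G}; cost 0
[col 1] CELN: children CLN:{G}, E:{C} ∪→ {C,G}; cost 1
[col 1] CELNP: children CELN:{C,G}, P:{C} ∩→ {C}; cost 0
[col 1] CELNPW: children CELNP:{C}, W:{G} ∪→ {C,G}; cost 1
[col 2] LN: children L:{C}, N:{G} ∪→ {C,G}; cost 1
[col 2] CLN: children C:{G}, LN:{C,G} ∩→ {G}; cost 0
[col 2] CELN: children CLN:{G}, E:{C} ∪→ {C,G}; cost 1
[col 2] CELNP: children CELN:{C,G}, P:{G} ∩→ {G}; cost 0
[col 2] CELNPW: children CELNP:{G}, W:{C} ∪→ {C,G}; cost 1
[col 3] LN: children L:{C}, N:{T} ∪→ {C,T}; cost 1
[col 3] CLN: children C:{C}, LN:{C,T} ∩→ {C}; cost 0
[col 3] CELN: children CLN:{C}, E:{A} ∪→ {A,C}; cost 1
[col 3] CELNP: children CELN:{A,C}, P:{G} ∪→ {A,C,G}; cost 1
[col 3] CELNPW: children CELNP:{A,C,G}, W:{T} ∪→ {A,C,G,T}; cost 1
[col 4] LN: children L:{G}, N:{G} ∩→ {G}; cost 0
[col 4] CLN: children C:{C}, LN:{G} ∪→ {C,G}; cost 1
[col 4] CELN: children CLN:{C,G}, E:{C} ∩→ {C}; cost 0
[col 4] CELNP: children CELN:{C}, P:{A} ∪→ {A,C}; cost 1
[col 4] CELNPW: children CELNP:{A,C}, W:{A} ∩→ {A}; cost 0
[col 5] LN: children L:{A}, N:{C} ∪→ {A,C}; cost 1
[col 5] CLN: children C:{G}, LN:{A,C} ∪→ {A,C,G}; cost 1
[col 5] CELN: children CLN:{A,C,G}, E:{A} ∩→ {A}; cost 0
[col 5] CELNP: children CELN:{A}, P:{C} ∪→ {A,C}; cost 1
[col 5] CELNPW: children CELNP:{A,C}, W:{G} ∪→ {A,C,G}; cost 1
[col 6] LN: children L:{C}, N:{G} ∪→ {C,G}; cost 1
[col 6] CLN: children C:{C}, LN:{C,G} ∩→ {C}; cost 0
[col 6] CELN: children CLN:{C}, E:{C} ∩→ {C}; cost 0
[col 6] CELNP: children CELN:{C}, P:{C} ∩→ {C}; cost 0
[col 6] CELNPW: children CELNP:{C}, W:{A} ∪→ {A,C}; cost 1
per-site changes: [3, 3, 3, 4, 2, 4, 2]; total = 21

3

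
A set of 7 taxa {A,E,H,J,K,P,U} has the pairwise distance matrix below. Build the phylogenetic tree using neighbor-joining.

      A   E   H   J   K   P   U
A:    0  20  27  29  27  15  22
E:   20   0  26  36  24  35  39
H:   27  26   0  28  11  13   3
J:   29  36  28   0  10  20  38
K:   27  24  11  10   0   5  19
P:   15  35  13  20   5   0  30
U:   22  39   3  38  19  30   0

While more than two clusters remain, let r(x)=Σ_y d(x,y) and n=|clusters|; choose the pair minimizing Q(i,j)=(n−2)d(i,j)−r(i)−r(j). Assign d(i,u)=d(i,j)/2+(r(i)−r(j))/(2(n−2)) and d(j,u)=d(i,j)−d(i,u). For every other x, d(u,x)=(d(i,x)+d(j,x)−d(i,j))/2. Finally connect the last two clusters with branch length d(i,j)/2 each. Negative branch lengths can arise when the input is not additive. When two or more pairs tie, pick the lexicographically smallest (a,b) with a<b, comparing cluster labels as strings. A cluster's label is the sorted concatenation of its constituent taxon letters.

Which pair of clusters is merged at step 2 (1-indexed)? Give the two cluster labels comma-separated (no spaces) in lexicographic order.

step 1: merge (H,U) at d=3, Q=-244; branch lengths H→-14/5, U→29/5; new cluster HU
  updated: d(A,HU)=23, d(E,HU)=31, d(HU,J)=63/2, d(HU,K)=27/2, d(HU,P)=20
step 2: merge (A,E) at d=20, Q=-180; branch lengths A→6, E→14; new cluster AE
  updated: d(AE,HU)=17, d(AE,J)=45/2, d(AE,K)=31/2, d(AE,P)=15
step 3: merge (AE,HU) at d=17, Q=-101; branch lengths AE→13/2, HU→21/2; new cluster AEHU
  updated: d(AEHU,J)=37/2, d(AEHU,K)=6, d(AEHU,P)=9
step 4: merge (AEHU,P) at d=9, Q=-99/2; branch lengths AEHU→35/8, P→37/8; new cluster AEHPU
  updated: d(AEHPU,J)=59/4, d(AEHPU,K)=1
step 5: merge (AEHPU,J) at d=59/4, Q=-103/4; branch lengths AEHPU→23/8, J→95/8; new cluster AEHJPU
  updated: d(AEHJPU,K)=-15/8
step 6: merge (AEHJPU,K) at d=-15/8; branch lengths AEHJPU→-15/16, K→-15/16; new cluster AEHJKPU
final tree: (((((A:6,E:14):13/2,(H:-14/5,U:29/5):21/2):35/8,P:37/8):23/8,J:95/8):-15/16,K:-15/16)
total length: 495/8

A,E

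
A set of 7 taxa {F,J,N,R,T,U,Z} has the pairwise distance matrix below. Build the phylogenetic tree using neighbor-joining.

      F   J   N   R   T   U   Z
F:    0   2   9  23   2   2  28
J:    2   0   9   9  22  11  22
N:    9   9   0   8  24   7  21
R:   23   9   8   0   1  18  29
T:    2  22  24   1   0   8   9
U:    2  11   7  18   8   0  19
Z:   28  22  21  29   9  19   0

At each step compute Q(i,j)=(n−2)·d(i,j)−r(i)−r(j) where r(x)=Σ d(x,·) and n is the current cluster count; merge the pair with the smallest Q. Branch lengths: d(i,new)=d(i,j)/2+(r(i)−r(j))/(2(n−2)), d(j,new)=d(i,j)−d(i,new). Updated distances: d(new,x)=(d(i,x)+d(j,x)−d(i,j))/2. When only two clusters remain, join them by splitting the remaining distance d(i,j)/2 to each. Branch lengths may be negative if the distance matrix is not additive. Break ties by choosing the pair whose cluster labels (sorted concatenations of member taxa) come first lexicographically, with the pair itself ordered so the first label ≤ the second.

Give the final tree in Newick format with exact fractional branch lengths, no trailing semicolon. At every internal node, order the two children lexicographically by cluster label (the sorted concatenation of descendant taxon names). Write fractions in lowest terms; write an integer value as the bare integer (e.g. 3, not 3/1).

step 1: merge (R,T) at d=1, Q=-149; branch lengths R→27/10, T→-17/10; new cluster RT
  updated: d(F,RT)=12, d(J,RT)=15, d(N,RT)=31/2, d(RT,U)=25/2, d(RT,Z)=37/2
step 2: merge (RT,Z) at d=37/2, Q=-108; branch lengths RT→39/8, Z→109/8; new cluster RTZ
  updated: d(F,RTZ)=43/4, d(J,RTZ)=37/4, d(N,RTZ)=9, d(RTZ,U)=13/2
step 3: merge (F,J) at d=2, Q=-49; branch lengths F→-1/4, J→9/4; new cluster FJ
  updated: d(FJ,N)=8, d(FJ,RTZ)=9, d(FJ,U)=11/2
step 4: merge (FJ,N) at d=8, Q=-61/2; branch lengths FJ→29/8, N→35/8; new cluster FJN
  updated: d(FJN,RTZ)=5, d(FJN,U)=9/4
step 5: merge (FJN,RTZ) at d=5, Q=-55/4; branch lengths FJN→3/8, RTZ→37/8; new cluster FJNRTZ
  updated: d(FJNRTZ,U)=15/8
step 6: merge (FJNRTZ,U) at d=15/8; branch lengths FJNRTZ→15/16, U→15/16; new cluster FJNRTUZ
final tree: ((((F:-1/4,J:9/4):29/8,N:35/8):3/8,((R:27/10,T:-17/10):39/8,Z:109/8):37/8):15/16,U:15/16)
total length: 291/8

((((F:-1/4,J:9/4):29/8,N:35/8):3/8,((R:27/10,T:-17/10):39/8,Z:109/8):37/8):15/16,U:15/16)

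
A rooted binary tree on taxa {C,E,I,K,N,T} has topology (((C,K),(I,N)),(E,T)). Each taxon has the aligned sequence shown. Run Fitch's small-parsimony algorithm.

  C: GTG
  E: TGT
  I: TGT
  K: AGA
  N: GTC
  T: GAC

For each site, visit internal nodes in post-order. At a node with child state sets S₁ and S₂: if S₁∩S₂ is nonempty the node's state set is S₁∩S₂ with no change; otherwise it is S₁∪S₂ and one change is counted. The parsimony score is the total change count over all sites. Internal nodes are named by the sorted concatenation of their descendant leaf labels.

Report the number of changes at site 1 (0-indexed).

3

[col 0] CK: children C:{G}, K:{A} ∪→ {A,G}; cost 1
[col 0] IN: children I:{T}, N:{G} ∪→ {G,T}; cost 1
[col 0] CIKN: children CK:{A,G}, IN:{G,T} ∩→ {G}; cost 0
[col 0] ET: children E:{T}, T:{G} ∪→ {G,T}; cost 1
[col 0] CEIKNT: children CIKN:{G}, ET:{G,T} ∩→ {G}; cost 0
[col 1] CK: children C:{T}, K:{G} ∪→ {G,T}; cost 1
[col 1] IN: children I:{G}, N:{T} ∪→ {G,T}; cost 1
[col 1] CIKN: children CK:{G,T}, IN:{G,T} ∩→ {G,T}; cost 0
[col 1] ET: children E:{G}, T:{A} ∪→ {A,G}; cost 1
[col 1] CEIKNT: children CIKN:{G,T}, ET:{A,G} ∩→ {G}; cost 0
[col 2] CK: children C:{G}, K:{A} ∪→ {A,G}; cost 1
[col 2] IN: children I:{T}, N:{C} ∪→ {C,T}; cost 1
[col 2] CIKN: children CK:{A,G}, IN:{C,T} ∪→ {A,C,G,T}; cost 1
[col 2] ET: children E:{T}, T:{C} ∪→ {C,T}; cost 1
[col 2] CEIKNT: children CIKN:{A,C,G,T}, ET:{C,T} ∩→ {C,T}; cost 0
per-site changes: [3, 3, 4]; total = 10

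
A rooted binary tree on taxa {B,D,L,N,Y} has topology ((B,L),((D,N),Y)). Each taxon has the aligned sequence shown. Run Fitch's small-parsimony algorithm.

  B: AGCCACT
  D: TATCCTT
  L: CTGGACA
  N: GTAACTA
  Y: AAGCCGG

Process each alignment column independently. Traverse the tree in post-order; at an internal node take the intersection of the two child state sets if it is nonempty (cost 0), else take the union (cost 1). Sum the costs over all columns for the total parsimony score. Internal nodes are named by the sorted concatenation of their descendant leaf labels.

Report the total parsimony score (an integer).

site 0, node BL: B={A} ∪ L={C} → {A,C} (+1)
site 0, node DN: D={T} ∪ N={G} → {G,T} (+1)
site 0, node DNY: DN={G,T} ∪ Y={A} → {A,G,T} (+1)
site 0, node BDLNY: BL={A,C} ∩ DNY={A,G,T} → {A} (+0)
site 1, node BL: B={G} ∪ L={T} → {G,T} (+1)
site 1, node DN: D={A} ∪ N={T} → {A,T} (+1)
site 1, node DNY: DN={A,T} ∩ Y={A} → {A} (+0)
site 1, node BDLNY: BL={G,T} ∪ DNY={A} → {A,G,T} (+1)
site 2, node BL: B={C} ∪ L={G} → {C,G} (+1)
site 2, node DN: D={T} ∪ N={A} → {A,T} (+1)
site 2, node DNY: DN={A,T} ∪ Y={G} → {A,G,T} (+1)
site 2, node BDLNY: BL={C,G} ∩ DNY={A,G,T} → {G} (+0)
site 3, node BL: B={C} ∪ L={G} → {C,G} (+1)
site 3, node DN: D={C} ∪ N={A} → {A,C} (+1)
site 3, node DNY: DN={A,C} ∩ Y={C} → {C} (+0)
site 3, node BDLNY: BL={C,G} ∩ DNY={C} → {C} (+0)
site 4, node BL: B={A} ∩ L={A} → {A} (+0)
site 4, node DN: D={C} ∩ N={C} → {C} (+0)
site 4, node DNY: DN={C} ∩ Y={C} → {C} (+0)
site 4, node BDLNY: BL={A} ∪ DNY={C} → {A,C} (+1)
site 5, node BL: B={C} ∩ L={C} → {C} (+0)
site 5, node DN: D={T} ∩ N={T} → {T} (+0)
site 5, node DNY: DN={T} ∪ Y={G} → {G,T} (+1)
site 5, node BDLNY: BL={C} ∪ DNY={G,T} → {C,G,T} (+1)
site 6, node BL: B={T} ∪ L={A} → {A,T} (+1)
site 6, node DN: D={T} ∪ N={A} → {A,T} (+1)
site 6, node DNY: DN={A,T} ∪ Y={G} → {A,G,T} (+1)
site 6, node BDLNY: BL={A,T} ∩ DNY={A,G,T} → {A,T} (+0)
per-site changes: [3, 3, 3, 2, 1, 2, 3]; total = 17

17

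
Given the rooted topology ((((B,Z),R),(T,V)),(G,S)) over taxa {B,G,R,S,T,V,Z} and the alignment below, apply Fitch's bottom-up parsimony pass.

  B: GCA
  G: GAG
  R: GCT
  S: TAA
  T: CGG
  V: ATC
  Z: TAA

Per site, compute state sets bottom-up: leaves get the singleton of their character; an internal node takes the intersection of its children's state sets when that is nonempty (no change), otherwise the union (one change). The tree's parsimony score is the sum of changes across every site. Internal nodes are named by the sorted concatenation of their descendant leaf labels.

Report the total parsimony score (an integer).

12

[col 0] BZ: children B:{G}, Z:{T} ∪→ {G,T}; cost 1
[col 0] BRZ: children BZ:{G,T}, R:{G} ∩→ {G}; cost 0
[col 0] TV: children T:{C}, V:{A} ∪→ {A,C}; cost 1
[col 0] BRTVZ: children BRZ:{G}, TV:{A,C} ∪→ {A,C,G}; cost 1
[col 0] GS: children G:{G}, S:{T} ∪→ {G,T}; cost 1
[col 0] BGRSTVZ: children BRTVZ:{A,C,G}, GS:{G,T} ∩→ {G}; cost 0
[col 1] BZ: children B:{C}, Z:{A} ∪→ {A,C}; cost 1
[col 1] BRZ: children BZ:{A,C}, R:{C} ∩→ {C}; cost 0
[col 1] TV: children T:{G}, V:{T} ∪→ {G,T}; cost 1
[col 1] BRTVZ: children BRZ:{C}, TV:{G,T} ∪→ {C,G,T}; cost 1
[col 1] GS: children G:{A}, S:{A} ∩→ {A}; cost 0
[col 1] BGRSTVZ: children BRTVZ:{C,G,T}, GS:{A} ∪→ {A,C,G,T}; cost 1
[col 2] BZ: children B:{A}, Z:{A} ∩→ {A}; cost 0
[col 2] BRZ: children BZ:{A}, R:{T} ∪→ {A,T}; cost 1
[col 2] TV: children T:{G}, V:{C} ∪→ {C,G}; cost 1
[col 2] BRTVZ: children BRZ:{A,T}, TV:{C,G} ∪→ {A,C,G,T}; cost 1
[col 2] GS: children G:{G}, S:{A} ∪→ {A,G}; cost 1
[col 2] BGRSTVZ: children BRTVZ:{A,C,G,T}, GS:{A,G} ∩→ {A,G}; cost 0
per-site changes: [4, 4, 4]; total = 12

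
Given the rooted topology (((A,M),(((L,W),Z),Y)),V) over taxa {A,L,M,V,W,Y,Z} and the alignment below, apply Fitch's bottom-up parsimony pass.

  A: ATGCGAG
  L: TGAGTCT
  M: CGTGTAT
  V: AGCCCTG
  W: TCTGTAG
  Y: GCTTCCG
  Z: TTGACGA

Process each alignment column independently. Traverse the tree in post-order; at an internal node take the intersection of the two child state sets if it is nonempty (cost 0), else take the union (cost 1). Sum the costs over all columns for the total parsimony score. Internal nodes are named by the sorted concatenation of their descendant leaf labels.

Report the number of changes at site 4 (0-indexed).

3

[col 0] AM: children A:{A}, M:{C} ∪→ {A,C}; cost 1
[col 0] LW: children L:{T}, W:{T} ∩→ {T}; cost 0
[col 0] LWZ: children LW:{T}, Z:{T} ∩→ {T}; cost 0
[col 0] LWYZ: children LWZ:{T}, Y:{G} ∪→ {G,T}; cost 1
[col 0] ALMWYZ: children AM:{A,C}, LWYZ:{G,T} ∪→ {A,C,G,T}; cost 1
[col 0] ALMVWYZ: children ALMWYZ:{A,C,G,T}, V:{A} ∩→ {A}; cost 0
[col 1] AM: children A:{T}, M:{G} ∪→ {G,T}; cost 1
[col 1] LW: children L:{G}, W:{C} ∪→ {C,G}; cost 1
[col 1] LWZ: children LW:{C,G}, Z:{T} ∪→ {C,G,T}; cost 1
[col 1] LWYZ: children LWZ:{C,G,T}, Y:{C} ∩→ {C}; cost 0
[col 1] ALMWYZ: children AM:{G,T}, LWYZ:{C} ∪→ {C,G,T}; cost 1
[col 1] ALMVWYZ: children ALMWYZ:{C,G,T}, V:{G} ∩→ {G}; cost 0
[col 2] AM: children A:{G}, M:{T} ∪→ {G,T}; cost 1
[col 2] LW: children L:{A}, W:{T} ∪→ {A,T}; cost 1
[col 2] LWZ: children LW:{A,T}, Z:{G} ∪→ {A,G,T}; cost 1
[col 2] LWYZ: children LWZ:{A,G,T}, Y:{T} ∩→ {T}; cost 0
[col 2] ALMWYZ: children AM:{G,T}, LWYZ:{T} ∩→ {T}; cost 0
[col 2] ALMVWYZ: children ALMWYZ:{T}, V:{C} ∪→ {C,T}; cost 1
[col 3] AM: children A:{C}, M:{G} ∪→ {C,G}; cost 1
[col 3] LW: children L:{G}, W:{G} ∩→ {G}; cost 0
[col 3] LWZ: children LW:{G}, Z:{A} ∪→ {A,G}; cost 1
[col 3] LWYZ: children LWZ:{A,G}, Y:{T} ∪→ {A,G,T}; cost 1
[col 3] ALMWYZ: children AM:{C,G}, LWYZ:{A,G,T} ∩→ {G}; cost 0
[col 3] ALMVWYZ: children ALMWYZ:{G}, V:{C} ∪→ {C,G}; cost 1
[col 4] AM: children A:{G}, M:{T} ∪→ {G,T}; cost 1
[col 4] LW: children L:{T}, W:{T} ∩→ {T}; cost 0
[col 4] LWZ: children LW:{T}, Z:{C} ∪→ {C,T}; cost 1
[col 4] LWYZ: children LWZ:{C,T}, Y:{C} ∩→ {C}; cost 0
[col 4] ALMWYZ: children AM:{G,T}, LWYZ:{C} ∪→ {C,G,T}; cost 1
[col 4] ALMVWYZ: children ALMWYZ:{C,G,T}, V:{C} ∩→ {C}; cost 0
[col 5] AM: children A:{A}, M:{A} ∩→ {A}; cost 0
[col 5] LW: children L:{C}, W:{A} ∪→ {A,C}; cost 1
[col 5] LWZ: children LW:{A,C}, Z:{G} ∪→ {A,C,G}; cost 1
[col 5] LWYZ: children LWZ:{A,C,G}, Y:{C} ∩→ {C}; cost 0
[col 5] ALMWYZ: children AM:{A}, LWYZ:{C} ∪→ {A,C}; cost 1
[col 5] ALMVWYZ: children ALMWYZ:{A,C}, V:{T} ∪→ {A,C,T}; cost 1
[col 6] AM: children A:{G}, M:{T} ∪→ {G,T}; cost 1
[col 6] LW: children L:{T}, W:{G} ∪→ {G,T}; cost 1
[col 6] LWZ: children LW:{G,T}, Z:{A} ∪→ {A,G,T}; cost 1
[col 6] LWYZ: children LWZ:{A,G,T}, Y:{G} ∩→ {G}; cost 0
[col 6] ALMWYZ: children AM:{G,T}, LWYZ:{G} ∩→ {G}; cost 0
[col 6] ALMVWYZ: children ALMWYZ:{G}, V:{G} ∩→ {G}; cost 0
per-site changes: [3, 4, 4, 4, 3, 4, 3]; total = 25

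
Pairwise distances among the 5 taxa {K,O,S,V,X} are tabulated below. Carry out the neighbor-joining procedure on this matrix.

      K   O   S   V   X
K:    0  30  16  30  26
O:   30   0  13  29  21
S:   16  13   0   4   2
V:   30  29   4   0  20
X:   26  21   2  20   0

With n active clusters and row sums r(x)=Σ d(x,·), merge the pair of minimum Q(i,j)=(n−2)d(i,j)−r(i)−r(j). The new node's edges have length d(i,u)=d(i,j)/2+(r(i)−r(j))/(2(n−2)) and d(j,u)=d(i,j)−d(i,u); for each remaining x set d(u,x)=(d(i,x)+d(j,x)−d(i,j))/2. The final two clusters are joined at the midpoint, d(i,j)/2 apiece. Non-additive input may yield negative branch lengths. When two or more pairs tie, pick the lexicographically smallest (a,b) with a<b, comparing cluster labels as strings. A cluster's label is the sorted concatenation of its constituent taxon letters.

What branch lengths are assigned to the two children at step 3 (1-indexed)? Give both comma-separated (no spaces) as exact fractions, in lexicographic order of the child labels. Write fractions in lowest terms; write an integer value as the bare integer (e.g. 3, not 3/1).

iteration 1: select S,V (d=4, Q=-106); attach at lengths (-6, 10); label the merged cluster SV
  updated: d(K,SV)=21, d(O,SV)=19, d(SV,X)=9
iteration 2: select K,O (d=30, Q=-87); attach at lengths (67/4, 53/4); label the merged cluster KO
  updated: d(KO,SV)=5, d(KO,X)=17/2
iteration 3: select KO,SV (d=5, Q=-45/2); attach at lengths (9/4, 11/4); label the merged cluster KOSV
  updated: d(KOSV,X)=25/4
iteration 4: select KOSV,X (d=25/4); attach at lengths (25/8, 25/8); label the merged cluster KOSVX
final tree: (((K:67/4,O:53/4):9/4,(S:-6,V:10):11/4):25/8,X:25/8)
total length: 181/4

9/4,11/4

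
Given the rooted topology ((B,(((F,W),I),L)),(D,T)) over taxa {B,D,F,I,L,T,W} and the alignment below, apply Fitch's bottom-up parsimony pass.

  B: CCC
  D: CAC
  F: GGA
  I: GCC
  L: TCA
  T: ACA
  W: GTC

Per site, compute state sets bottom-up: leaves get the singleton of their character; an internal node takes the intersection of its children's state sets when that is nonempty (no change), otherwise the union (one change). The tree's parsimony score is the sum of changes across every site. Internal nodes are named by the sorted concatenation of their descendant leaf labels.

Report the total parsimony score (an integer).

9

[col 0] FW: children F:{G}, W:{G} ∩→ {G}; cost 0
[col 0] FIW: children FW:{G}, I:{G} ∩→ {G}; cost 0
[col 0] FILW: children FIW:{G}, L:{T} ∪→ {G,T}; cost 1
[col 0] BFILW: children B:{C}, FILW:{G,T} ∪→ {C,G,T}; cost 1
[col 0] DT: children D:{C}, T:{A} ∪→ {A,C}; cost 1
[col 0] BDFILTW: children BFILW:{C,G,T}, DT:{A,C} ∩→ {C}; cost 0
[col 1] FW: children F:{G}, W:{T} ∪→ {G,T}; cost 1
[col 1] FIW: children FW:{G,T}, I:{C} ∪→ {C,G,T}; cost 1
[col 1] FILW: children FIW:{C,G,T}, L:{C} ∩→ {C}; cost 0
[col 1] BFILW: children B:{C}, FILW:{C} ∩→ {C}; cost 0
[col 1] DT: children D:{A}, T:{C} ∪→ {A,C}; cost 1
[col 1] BDFILTW: children BFILW:{C}, DT:{A,C} ∩→ {C}; cost 0
[col 2] FW: children F:{A}, W:{C} ∪→ {A,C}; cost 1
[col 2] FIW: children FW:{A,C}, I:{C} ∩→ {C}; cost 0
[col 2] FILW: children FIW:{C}, L:{A} ∪→ {A,C}; cost 1
[col 2] BFILW: children B:{C}, FILW:{A,C} ∩→ {C}; cost 0
[col 2] DT: children D:{C}, T:{A} ∪→ {A,C}; cost 1
[col 2] BDFILTW: children BFILW:{C}, DT:{A,C} ∩→ {C}; cost 0
per-site changes: [3, 3, 3]; total = 9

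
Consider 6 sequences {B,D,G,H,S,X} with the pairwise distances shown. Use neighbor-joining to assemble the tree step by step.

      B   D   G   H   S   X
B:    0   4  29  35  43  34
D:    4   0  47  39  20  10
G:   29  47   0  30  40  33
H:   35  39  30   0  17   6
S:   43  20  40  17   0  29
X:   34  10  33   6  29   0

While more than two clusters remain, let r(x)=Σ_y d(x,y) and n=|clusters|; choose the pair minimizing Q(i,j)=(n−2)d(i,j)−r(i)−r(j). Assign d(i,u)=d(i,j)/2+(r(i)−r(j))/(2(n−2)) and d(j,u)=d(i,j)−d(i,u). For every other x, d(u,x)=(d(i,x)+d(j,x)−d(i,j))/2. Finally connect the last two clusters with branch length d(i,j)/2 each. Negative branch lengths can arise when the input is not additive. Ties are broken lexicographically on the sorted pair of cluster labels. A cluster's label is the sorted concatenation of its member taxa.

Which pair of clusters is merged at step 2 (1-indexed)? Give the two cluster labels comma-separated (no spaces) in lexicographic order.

iteration 1: select B,D (d=4, Q=-249); attach at lengths (41/8, -9/8); label the merged cluster BD
  updated: d(BD,G)=36, d(BD,H)=35, d(BD,S)=59/2, d(BD,X)=20
iteration 2: select H,X (d=6, Q=-158); attach at lengths (3, 3); label the merged cluster HX
  updated: d(BD,HX)=49/2, d(G,HX)=57/2, d(HX,S)=20
iteration 3: select BD,G (d=36, Q=-245/2); attach at lengths (115/8, 173/8); label the merged cluster BDG
  updated: d(BDG,HX)=17/2, d(BDG,S)=67/4
iteration 4: select BDG,HX (d=17/2, Q=-181/4); attach at lengths (21/8, 47/8); label the merged cluster BDGHX
  updated: d(BDGHX,S)=113/8
iteration 5: select BDGHX,S (d=113/8); attach at lengths (113/16, 113/16); label the merged cluster BDGHSX
final tree: ((((B:41/8,D:-9/8):115/8,G:173/8):21/8,(H:3,X:3):47/8):113/16,S:113/16)
total length: 549/8

H,X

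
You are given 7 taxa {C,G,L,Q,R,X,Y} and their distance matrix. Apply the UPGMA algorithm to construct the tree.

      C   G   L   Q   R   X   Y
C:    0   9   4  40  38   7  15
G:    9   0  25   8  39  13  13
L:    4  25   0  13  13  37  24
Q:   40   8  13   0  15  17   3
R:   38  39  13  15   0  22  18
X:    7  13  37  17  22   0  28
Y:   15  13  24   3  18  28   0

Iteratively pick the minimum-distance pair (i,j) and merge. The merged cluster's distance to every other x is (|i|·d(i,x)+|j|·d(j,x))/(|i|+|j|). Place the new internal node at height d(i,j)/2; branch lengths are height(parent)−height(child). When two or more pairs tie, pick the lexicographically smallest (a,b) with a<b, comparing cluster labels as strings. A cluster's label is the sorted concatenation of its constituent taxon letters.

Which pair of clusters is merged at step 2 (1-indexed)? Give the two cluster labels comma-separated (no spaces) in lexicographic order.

1. join Q+Y (d=3) ⇒ QY; edges |Q|=3/2, |Y|=3/2
  updated: d(C,QY)=55/2, d(G,QY)=21/2, d(L,QY)=37/2, d(QY,R)=33/2, d(QY,X)=45/2
2. join C+L (d=4) ⇒ CL; edges |C|=2, |L|=2
  updated: d(CL,G)=17, d(CL,QY)=23, d(CL,R)=51/2, d(CL,X)=22
3. join G+QY (d=21/2) ⇒ GQY; edges |G|=21/4, |QY|=15/4
  updated: d(CL,GQY)=21, d(GQY,R)=24, d(GQY,X)=58/3
4. join GQY+X (d=58/3) ⇒ GQXY; edges |GQY|=53/12, |X|=29/3
  updated: d(CL,GQXY)=85/4, d(GQXY,R)=47/2
5. join CL+GQXY (d=85/4) ⇒ CGLQXY; edges |CL|=69/8, |GQXY|=23/24
  updated: d(CGLQXY,R)=145/6
6. join CGLQXY+R (d=145/6) ⇒ CGLQRXY; edges |CGLQXY|=35/24, |R|=145/12
final tree: (((C:2,L:2):69/8,((G:21/4,(Q:3/2,Y:3/2):15/4):53/12,X:29/3):23/24):35/24,R:145/12)
total length: 1277/24

C,L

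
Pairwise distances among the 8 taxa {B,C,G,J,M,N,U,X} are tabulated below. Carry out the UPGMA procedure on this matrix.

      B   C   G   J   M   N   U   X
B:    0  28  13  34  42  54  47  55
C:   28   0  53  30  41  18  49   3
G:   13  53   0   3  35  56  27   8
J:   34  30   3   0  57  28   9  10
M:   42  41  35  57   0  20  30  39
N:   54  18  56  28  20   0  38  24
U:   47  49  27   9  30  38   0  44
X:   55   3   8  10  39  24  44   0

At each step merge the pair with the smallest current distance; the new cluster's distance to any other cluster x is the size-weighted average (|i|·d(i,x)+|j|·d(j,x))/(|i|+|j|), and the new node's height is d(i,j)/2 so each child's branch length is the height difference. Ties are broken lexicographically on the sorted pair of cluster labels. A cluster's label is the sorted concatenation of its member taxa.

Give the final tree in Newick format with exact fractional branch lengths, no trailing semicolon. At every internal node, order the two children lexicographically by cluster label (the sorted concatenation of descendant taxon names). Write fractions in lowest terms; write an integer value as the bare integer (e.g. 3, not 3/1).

iteration 1: select C,X (d=3); attach at lengths (3/2, 3/2); label the merged cluster CX
  updated: d(B,CX)=83/2, d(CX,G)=61/2, d(CX,J)=20, d(CX,M)=40, d(CX,N)=21, d(CX,U)=93/2
iteration 2: select G,J (d=3); attach at lengths (3/2, 3/2); label the merged cluster GJ
  updated: d(B,GJ)=47/2, d(CX,GJ)=101/4, d(GJ,M)=46, d(GJ,N)=42, d(GJ,U)=18
iteration 3: select GJ,U (d=18); attach at lengths (15/2, 9); label the merged cluster GJU
  updated: d(B,GJU)=94/3, d(CX,GJU)=97/3, d(GJU,M)=122/3, d(GJU,N)=122/3
iteration 4: select M,N (d=20); attach at lengths (10, 10); label the merged cluster MN
  updated: d(B,MN)=48, d(CX,MN)=61/2, d(GJU,MN)=122/3
iteration 5: select CX,MN (d=61/2); attach at lengths (55/4, 21/4); label the merged cluster CMNX
  updated: d(B,CMNX)=179/4, d(CMNX,GJU)=73/2
iteration 6: select B,GJU (d=94/3); attach at lengths (47/3, 20/3); label the merged cluster BGJU
  updated: d(BGJU,CMNX)=617/16
iteration 7: select BGJU,CMNX (d=617/16); attach at lengths (347/96, 129/32); label the merged cluster BCGJMNUX
final tree: ((B:47/3,((G:3/2,J:3/2):15/2,U:9):20/3):347/96,((C:3/2,X:3/2):55/4,(M:10,N:10):21/4):129/32)
total length: 4391/48

((B:47/3,((G:3/2,J:3/2):15/2,U:9):20/3):347/96,((C:3/2,X:3/2):55/4,(M:10,N:10):21/4):129/32)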